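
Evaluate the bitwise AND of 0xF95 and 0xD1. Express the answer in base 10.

145

0xF95 = 111110010101
0xD1 = 000011010001
AND → 000010010001 = 145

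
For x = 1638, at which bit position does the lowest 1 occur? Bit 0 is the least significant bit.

1638 = 11001100110
Trailing zeros: 1, so the lowest set bit is bit 1 (value 2).

1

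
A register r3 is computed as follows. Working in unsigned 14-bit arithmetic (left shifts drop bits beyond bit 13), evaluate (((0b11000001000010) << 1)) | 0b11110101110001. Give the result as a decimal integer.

15861

0b11000001000010 = 11000001000010
→ << 1 (mod 2^14) → 10000010000100 = 8324
0b11110101110001 = 11110101110001
→ | → 11110111110101 = 15861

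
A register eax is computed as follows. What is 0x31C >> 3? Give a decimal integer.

99

0x31C = 1100011100
shift right by 3 → 0001100011 = 99
(equivalently, floor(796 / 8))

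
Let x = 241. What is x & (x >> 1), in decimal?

112

x = 11110001 = 241
x>>1 = 01111000
AND  = 01110000 = 112
(x & (x >> 1) has a 1 wherever x has two consecutive 1 bits.)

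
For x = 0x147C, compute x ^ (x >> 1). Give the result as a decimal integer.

7746

x = 1010001111100 = 5244
x>>1 = 0101000111110
XOR  = 1111001000010 = 7746
(x ^ (x >> 1) gives the standard binary-reflected Gray code of x.)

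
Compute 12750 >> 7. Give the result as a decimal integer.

99

12750 = 11000111001110
shift right by 7 → 00000001100011 = 99
(equivalently, floor(12750 / 128))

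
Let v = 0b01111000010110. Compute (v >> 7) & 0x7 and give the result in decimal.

4

v = 01111000010110
Shift right by 7: 0111100
Mask low 3 bits: 100 = 4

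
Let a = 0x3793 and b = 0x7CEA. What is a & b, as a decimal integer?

13442

0x3793 = 011011110010011
0x7CEA = 111110011101010
AND → 011010010000010 = 13442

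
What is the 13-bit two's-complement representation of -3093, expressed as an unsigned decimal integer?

5099

3093 in 13 bits: 0110000010101
Invert: 1001111101010
Add 1:  1001111101011 = 5099
(Check: 2^13 - 3093 = 8192 - 3093 = 5099.)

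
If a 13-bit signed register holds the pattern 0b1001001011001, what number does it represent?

-3495

pattern = 1001001011001 (MSB is 1 ⇒ negative)
Invert: 0110110100110, add 1 → 0110110100111 = 3495, so the value is -3495.
(Equivalently: 4697 - 2^13 = 4697 - 8192 = -3495.)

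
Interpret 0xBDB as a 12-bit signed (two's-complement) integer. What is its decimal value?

pattern = 101111011011 (MSB is 1 ⇒ negative)
Invert: 010000100100, add 1 → 010000100101 = 1061, so the value is -1061.
(Equivalently: 3035 - 2^12 = 3035 - 4096 = -1061.)

-1061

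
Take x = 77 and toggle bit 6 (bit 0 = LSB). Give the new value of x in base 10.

x = 01001101
bit 6 is currently 1; toggle it via x ^ (1 << 6) = x ^ 64
→ 00001101 = 13

13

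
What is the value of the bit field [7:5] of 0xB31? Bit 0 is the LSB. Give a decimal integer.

1

v = 0101100110001
Shift right by 5: 01011001
Mask low 3 bits: 001 = 1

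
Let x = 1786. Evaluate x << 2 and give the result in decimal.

1786 = 0011011111010
shift left by 2 → 1101111101000 = 7144
(equivalently, 1786 × 2^2 = 1786 × 4)

7144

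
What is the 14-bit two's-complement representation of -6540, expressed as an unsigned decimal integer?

6540 in 14 bits: 01100110001100
Invert: 10011001110011
Add 1:  10011001110100 = 9844
(Check: 2^14 - 6540 = 16384 - 6540 = 9844.)

9844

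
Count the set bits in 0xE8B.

0xE8B = 111010001011
Count the 1s: 1 + 1 + 1 + 1 + 1 + 1 + 1 = 7

7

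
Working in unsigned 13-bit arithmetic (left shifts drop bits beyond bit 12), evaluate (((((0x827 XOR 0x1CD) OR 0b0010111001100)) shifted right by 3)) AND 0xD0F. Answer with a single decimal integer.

269

0x827 = 0100000100111
0x1CD = 0000111001101
→ XOR → 0100111101010 = 2538
0b0010111001100 = 0010111001100
→ OR → 0110111101110 = 3566
→ shifted right by 3 → 0000110111101 = 445
0xD0F = 0110100001111
→ AND → 0000100001101 = 269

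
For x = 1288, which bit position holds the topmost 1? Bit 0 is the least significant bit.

10

1288 = 10100001000
The topmost 1 is at position 10 (since 2^10 = 1024 ≤ 1288 < 2048).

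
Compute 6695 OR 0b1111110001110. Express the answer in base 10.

8111

6695 = 1101000100111
b = 1111110001110
 OR → 1111110101111 = 8111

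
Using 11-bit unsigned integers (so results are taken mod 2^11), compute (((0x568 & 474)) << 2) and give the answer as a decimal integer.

1312

0x568 = 10101101000
474 = 00111011010
→ & → 00101001000 = 328
→ << 2 (mod 2^11) → 10100100000 = 1312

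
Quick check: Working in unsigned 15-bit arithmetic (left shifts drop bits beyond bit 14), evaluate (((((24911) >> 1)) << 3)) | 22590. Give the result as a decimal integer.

23870

24911 = 110000101001111
→ >> 1 → 011000010100111 = 12455
→ << 3 (mod 2^15) → 000010100111000 = 1336
22590 = 101100000111110
→ | → 101110100111110 = 23870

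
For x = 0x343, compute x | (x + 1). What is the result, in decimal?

x = 1101000011 = 835
x + 1 = 1101000100
OR    = 1101000111 = 839
(x | (x + 1) sets the lowest cleared bit.)

839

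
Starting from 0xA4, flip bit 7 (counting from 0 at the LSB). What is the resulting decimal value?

36

x = 10100100
bit 7 is currently 1; toggle it via x ^ (1 << 7) = x ^ 128
→ 00100100 = 36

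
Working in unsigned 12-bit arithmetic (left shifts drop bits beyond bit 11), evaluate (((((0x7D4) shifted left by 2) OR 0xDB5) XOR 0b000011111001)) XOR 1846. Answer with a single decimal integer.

2106

0x7D4 = 011111010100
→ shifted left by 2 (mod 2^12) → 111101010000 = 3920
0xDB5 = 110110110101
→ OR → 111111110101 = 4085
0b000011111001 = 000011111001
→ XOR → 111100001100 = 3852
1846 = 011100110110
→ XOR → 100000111010 = 2106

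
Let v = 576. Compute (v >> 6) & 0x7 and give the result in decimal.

v = 1001000000
Shift right by 6: 1001
Mask low 3 bits: 001 = 1

1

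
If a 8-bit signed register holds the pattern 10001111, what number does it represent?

-113

pattern = 10001111 (MSB is 1 ⇒ negative)
Invert: 01110000, add 1 → 01110001 = 113, so the value is -113.
(Equivalently: 143 - 2^8 = 143 - 256 = -113.)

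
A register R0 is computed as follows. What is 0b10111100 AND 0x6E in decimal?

a = 10111100
0x6E = 01101110
AND → 00101100 = 44

44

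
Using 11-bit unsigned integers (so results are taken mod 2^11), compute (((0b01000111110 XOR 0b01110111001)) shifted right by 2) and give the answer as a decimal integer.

97

0b01000111110 = 01000111110
0b01110111001 = 01110111001
→ XOR → 00110000111 = 391
→ shifted right by 2 → 00001100001 = 97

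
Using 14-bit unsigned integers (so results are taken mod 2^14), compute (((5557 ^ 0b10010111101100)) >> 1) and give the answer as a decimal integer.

6188

5557 = 01010110110101
0b10010111101100 = 10010111101100
→ ^ → 11000001011001 = 12377
→ >> 1 → 01100000101100 = 6188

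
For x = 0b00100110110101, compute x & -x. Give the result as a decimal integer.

x = 100110110101 = 2485
-x (two's complement) = …011001001011
AND   = 000000000001 = 1
(x & -x isolates the lowest set bit of x.)

1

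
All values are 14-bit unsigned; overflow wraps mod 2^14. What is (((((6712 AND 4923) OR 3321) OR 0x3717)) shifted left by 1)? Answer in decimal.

6712 = 01101000111000
4923 = 01001100111011
→ AND → 01001000111000 = 4664
3321 = 00110011111001
→ OR → 01111011111001 = 7929
0x3717 = 11011100010111
→ OR → 11111111111111 = 16383
→ shifted left by 1 (mod 2^14) → 11111111111110 = 16382

16382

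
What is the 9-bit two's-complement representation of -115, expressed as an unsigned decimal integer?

397

115 in 9 bits: 001110011
Invert: 110001100
Add 1:  110001101 = 397
(Check: 2^9 - 115 = 512 - 115 = 397.)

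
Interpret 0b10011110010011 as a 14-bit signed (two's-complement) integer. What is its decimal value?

pattern = 10011110010011 (MSB is 1 ⇒ negative)
Invert: 01100001101100, add 1 → 01100001101101 = 6253, so the value is -6253.
(Equivalently: 10131 - 2^14 = 10131 - 16384 = -6253.)

-6253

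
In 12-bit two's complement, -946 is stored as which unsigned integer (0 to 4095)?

3150

946 in 12 bits: 001110110010
Invert: 110001001101
Add 1:  110001001110 = 3150
(Check: 2^12 - 946 = 4096 - 946 = 3150.)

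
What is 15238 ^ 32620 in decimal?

17642

15238 = 011101110000110
32620 = 111111101101100
XOR → 100010011101010 = 17642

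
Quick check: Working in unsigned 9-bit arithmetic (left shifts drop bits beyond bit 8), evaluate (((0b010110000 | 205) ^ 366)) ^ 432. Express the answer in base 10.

0b010110000 = 010110000
205 = 011001101
→ | → 011111101 = 253
366 = 101101110
→ ^ → 110010011 = 403
432 = 110110000
→ ^ → 000100011 = 35

35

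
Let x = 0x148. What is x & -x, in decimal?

8

x = 101001000 = 328
-x (two's complement) = …010111000
AND   = 000001000 = 8
(x & -x isolates the lowest set bit of x.)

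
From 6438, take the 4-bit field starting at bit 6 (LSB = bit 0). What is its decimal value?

4

v = 1100100100110
Shift right by 6: 1100100
Mask low 4 bits: 0100 = 4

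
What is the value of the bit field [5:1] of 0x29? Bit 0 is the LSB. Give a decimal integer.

20

v = 00101001
Shift right by 1: 0010100
Mask low 5 bits: 10100 = 20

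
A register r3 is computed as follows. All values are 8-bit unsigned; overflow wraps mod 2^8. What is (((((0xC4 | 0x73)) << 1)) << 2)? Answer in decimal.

184

0xC4 = 11000100
0x73 = 01110011
→ | → 11110111 = 247
→ << 1 (mod 2^8) → 11101110 = 238
→ << 2 (mod 2^8) → 10111000 = 184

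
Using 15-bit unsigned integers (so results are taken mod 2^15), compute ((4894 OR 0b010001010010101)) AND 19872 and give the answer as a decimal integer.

4894 = 001001100011110
0b010001010010101 = 010001010010101
→ OR → 011001110011111 = 13215
19872 = 100110110100000
→ AND → 000000110000000 = 384

384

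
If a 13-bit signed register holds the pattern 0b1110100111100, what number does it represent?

-708

pattern = 1110100111100 (MSB is 1 ⇒ negative)
Invert: 0001011000011, add 1 → 0001011000100 = 708, so the value is -708.
(Equivalently: 7484 - 2^13 = 7484 - 8192 = -708.)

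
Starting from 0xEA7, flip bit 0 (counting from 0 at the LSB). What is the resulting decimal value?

x = 111010100111
bit 0 is currently 1; toggle it via x ^ (1 << 0) = x ^ 1
→ 111010100110 = 3750

3750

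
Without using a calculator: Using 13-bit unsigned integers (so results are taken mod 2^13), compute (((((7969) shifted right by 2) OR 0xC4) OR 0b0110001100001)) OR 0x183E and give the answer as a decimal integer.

7969 = 1111100100001
→ shifted right by 2 → 0011111001000 = 1992
0xC4 = 0000011000100
→ OR → 0011111001100 = 1996
0b0110001100001 = 0110001100001
→ OR → 0111111101101 = 4077
0x183E = 1100000111110
→ OR → 1111111111111 = 8191

8191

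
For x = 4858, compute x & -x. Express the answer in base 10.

x = 1001011111010 = 4858
-x (two's complement) = …0110100000110
AND   = 0000000000010 = 2
(x & -x isolates the lowest set bit of x.)

2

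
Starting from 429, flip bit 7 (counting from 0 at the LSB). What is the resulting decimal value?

301

x = 110101101
bit 7 is currently 1; toggle it via x ^ (1 << 7) = x ^ 128
→ 100101101 = 301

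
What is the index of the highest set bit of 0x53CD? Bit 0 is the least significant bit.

0x53CD = 101001111001101
The topmost 1 is at position 14 (since 2^14 = 16384 ≤ 21453 < 32768).

14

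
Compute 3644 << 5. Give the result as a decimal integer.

3644 = 00000111000111100
shift left by 5 → 11100011110000000 = 116608
(equivalently, 3644 × 2^5 = 3644 × 32)

116608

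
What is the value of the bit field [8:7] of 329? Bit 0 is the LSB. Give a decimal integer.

v = 0101001001
Shift right by 7: 010
Mask low 2 bits: 10 = 2

2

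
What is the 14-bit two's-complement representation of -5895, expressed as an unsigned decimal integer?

5895 in 14 bits: 01011100000111
Invert: 10100011111000
Add 1:  10100011111001 = 10489
(Check: 2^14 - 5895 = 16384 - 5895 = 10489.)

10489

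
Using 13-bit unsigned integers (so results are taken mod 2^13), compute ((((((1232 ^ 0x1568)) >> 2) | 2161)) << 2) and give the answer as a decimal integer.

4604

1232 = 0010011010000
0x1568 = 1010101101000
→ ^ → 1000110111000 = 4536
→ >> 2 → 0010001101110 = 1134
2161 = 0100001110001
→ | → 0110001111111 = 3199
→ << 2 (mod 2^13) → 1000111111100 = 4604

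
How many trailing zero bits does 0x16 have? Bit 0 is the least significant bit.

1

0x16 = 10110
Trailing zeros: 1, so the lowest set bit is bit 1 (value 2).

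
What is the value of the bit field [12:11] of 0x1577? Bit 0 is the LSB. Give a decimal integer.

v = 01010101110111
Shift right by 11: 010
Mask low 2 bits: 10 = 2

2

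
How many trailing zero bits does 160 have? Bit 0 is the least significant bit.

5

160 = 10100000
Trailing zeros: 5, so the lowest set bit is bit 5 (value 32).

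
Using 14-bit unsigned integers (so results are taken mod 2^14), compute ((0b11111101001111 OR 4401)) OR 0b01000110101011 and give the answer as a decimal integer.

0b11111101001111 = 11111101001111
4401 = 01000100110001
→ OR → 11111101111111 = 16255
0b01000110101011 = 01000110101011
→ OR → 11111111111111 = 16383

16383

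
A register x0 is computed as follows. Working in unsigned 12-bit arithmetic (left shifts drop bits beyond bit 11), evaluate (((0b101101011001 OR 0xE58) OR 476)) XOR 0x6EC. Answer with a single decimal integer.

0b101101011001 = 101101011001
0xE58 = 111001011000
→ OR → 111101011001 = 3929
476 = 000111011100
→ OR → 111111011101 = 4061
0x6EC = 011011101100
→ XOR → 100100110001 = 2353

2353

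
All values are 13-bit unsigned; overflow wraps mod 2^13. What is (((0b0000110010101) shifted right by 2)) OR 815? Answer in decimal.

879

0b0000110010101 = 0000110010101
→ shifted right by 2 → 0000001100101 = 101
815 = 0001100101111
→ OR → 0001101101111 = 879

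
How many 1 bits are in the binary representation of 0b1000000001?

n = 1000000001
Count the 1s: 1 + 1 = 2

2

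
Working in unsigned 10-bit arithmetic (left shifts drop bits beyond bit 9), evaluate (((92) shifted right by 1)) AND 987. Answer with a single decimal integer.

10

92 = 0001011100
→ shifted right by 1 → 0000101110 = 46
987 = 1111011011
→ AND → 0000001010 = 10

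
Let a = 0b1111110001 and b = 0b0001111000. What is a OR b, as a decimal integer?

1017

a = 1111110001
b = 0001111000
 OR → 1111111001 = 1017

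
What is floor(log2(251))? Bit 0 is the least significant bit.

7

251 = 11111011
The topmost 1 is at position 7 (since 2^7 = 128 ≤ 251 < 256).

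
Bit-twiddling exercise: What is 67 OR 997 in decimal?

999

67 = 0001000011
997 = 1111100101
 OR → 1111100111 = 999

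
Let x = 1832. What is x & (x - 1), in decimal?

x = 11100101000 = 1832
x - 1 = 11100100111
AND   = 11100100000 = 1824
(x & (x - 1) clears the lowest set bit of x.)

1824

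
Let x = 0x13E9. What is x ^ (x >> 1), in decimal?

x = 1001111101001 = 5097
x>>1 = 0100111110100
XOR  = 1101000011101 = 6685
(x ^ (x >> 1) gives the standard binary-reflected Gray code of x.)

6685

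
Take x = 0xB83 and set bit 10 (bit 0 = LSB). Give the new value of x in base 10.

x = 00101110000011
bit 10 is currently 0; set it via x | (1 << 10) = x | 1024
→ 00111110000011 = 3971

3971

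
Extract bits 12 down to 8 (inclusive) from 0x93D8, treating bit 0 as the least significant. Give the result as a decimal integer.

19

v = 1001001111011000
Shift right by 8: 10010011
Mask low 5 bits: 10011 = 19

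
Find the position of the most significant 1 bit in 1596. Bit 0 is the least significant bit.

1596 = 11000111100
The topmost 1 is at position 10 (since 2^10 = 1024 ≤ 1596 < 2048).

10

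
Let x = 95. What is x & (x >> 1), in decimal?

x = 1011111 = 95
x>>1 = 0101111
AND  = 0001111 = 15
(x & (x >> 1) has a 1 wherever x has two consecutive 1 bits.)

15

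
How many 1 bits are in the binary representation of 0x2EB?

0x2EB = 1011101011
Count the 1s: 1 + 1 + 1 + 1 + 1 + 1 + 1 = 7

7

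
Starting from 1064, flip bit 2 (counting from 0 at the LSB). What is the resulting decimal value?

1068

x = 10000101000
bit 2 is currently 0; toggle it via x ^ (1 << 2) = x ^ 4
→ 10000101100 = 1068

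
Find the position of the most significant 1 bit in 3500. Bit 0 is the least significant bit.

11

3500 = 110110101100
The topmost 1 is at position 11 (since 2^11 = 2048 ≤ 3500 < 4096).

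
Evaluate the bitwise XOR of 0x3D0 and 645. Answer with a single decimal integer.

0x3D0 = 1111010000
645 = 1010000101
XOR → 0101010101 = 341

341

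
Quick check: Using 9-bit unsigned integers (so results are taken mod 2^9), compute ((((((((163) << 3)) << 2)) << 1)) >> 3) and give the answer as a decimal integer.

24

163 = 010100011
→ << 3 (mod 2^9) → 100011000 = 280
→ << 2 (mod 2^9) → 001100000 = 96
→ << 1 (mod 2^9) → 011000000 = 192
→ >> 3 → 000011000 = 24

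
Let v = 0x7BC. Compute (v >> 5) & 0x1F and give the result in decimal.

29

v = 11110111100
Shift right by 5: 111101
Mask low 5 bits: 11101 = 29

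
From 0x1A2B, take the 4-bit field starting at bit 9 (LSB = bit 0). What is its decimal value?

v = 01101000101011
Shift right by 9: 01101
Mask low 4 bits: 1101 = 13

13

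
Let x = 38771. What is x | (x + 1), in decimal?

x = 1001011101110011 = 38771
x + 1 = 1001011101110100
OR    = 1001011101110111 = 38775
(x | (x + 1) sets the lowest cleared bit.)

38775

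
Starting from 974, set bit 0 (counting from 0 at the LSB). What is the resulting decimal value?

x = 001111001110
bit 0 is currently 0; set it via x | (1 << 0) = x | 1
→ 001111001111 = 975

975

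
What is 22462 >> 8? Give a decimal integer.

87

22462 = 101011110111110
shift right by 8 → 000000001010111 = 87
(equivalently, floor(22462 / 256))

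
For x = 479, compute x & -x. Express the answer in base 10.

1

x = 111011111 = 479
-x (two's complement) = …000100001
AND   = 000000001 = 1
(x & -x isolates the lowest set bit of x.)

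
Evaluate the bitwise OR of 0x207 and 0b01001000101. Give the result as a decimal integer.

0x207 = 1000000111
b = 1001000101
 OR → 1001000111 = 583

583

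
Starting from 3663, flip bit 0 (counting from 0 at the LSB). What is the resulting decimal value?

x = 111001001111
bit 0 is currently 1; toggle it via x ^ (1 << 0) = x ^ 1
→ 111001001110 = 3662

3662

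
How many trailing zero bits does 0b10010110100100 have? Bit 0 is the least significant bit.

2

0b10010110100100 = 10010110100100
Trailing zeros: 2, so the lowest set bit is bit 2 (value 4).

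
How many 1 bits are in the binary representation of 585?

585 = 1001001001
Count the 1s: 1 + 1 + 1 + 1 = 4

4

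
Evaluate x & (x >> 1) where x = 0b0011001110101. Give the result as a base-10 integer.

560

x = 11001110101 = 1653
x>>1 = 01100111010
AND  = 01000110000 = 560
(x & (x >> 1) has a 1 wherever x has two consecutive 1 bits.)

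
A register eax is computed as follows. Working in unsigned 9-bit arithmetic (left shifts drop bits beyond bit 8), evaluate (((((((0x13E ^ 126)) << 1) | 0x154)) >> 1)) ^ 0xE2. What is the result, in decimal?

8

0x13E = 100111110
126 = 001111110
→ ^ → 101000000 = 320
→ << 1 (mod 2^9) → 010000000 = 128
0x154 = 101010100
→ | → 111010100 = 468
→ >> 1 → 011101010 = 234
0xE2 = 011100010
→ ^ → 000001000 = 8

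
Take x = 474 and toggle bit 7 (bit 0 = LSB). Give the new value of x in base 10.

x = 00111011010
bit 7 is currently 1; toggle it via x ^ (1 << 7) = x ^ 128
→ 00101011010 = 346

346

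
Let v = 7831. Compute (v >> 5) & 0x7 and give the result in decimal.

v = 1111010010111
Shift right by 5: 11110100
Mask low 3 bits: 100 = 4

4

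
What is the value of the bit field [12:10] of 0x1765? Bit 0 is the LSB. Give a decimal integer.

v = 01011101100101
Shift right by 10: 0101
Mask low 3 bits: 101 = 5

5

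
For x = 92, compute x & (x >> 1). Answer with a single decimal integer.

x = 1011100 = 92
x>>1 = 0101110
AND  = 0001100 = 12
(x & (x >> 1) has a 1 wherever x has two consecutive 1 bits.)

12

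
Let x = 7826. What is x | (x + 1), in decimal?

7827

x = 1111010010010 = 7826
x + 1 = 1111010010011
OR    = 1111010010011 = 7827
(x | (x + 1) sets the lowest cleared bit.)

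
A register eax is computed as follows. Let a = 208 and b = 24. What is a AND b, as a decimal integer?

208 = 11010000
24 = 00011000
AND → 00010000 = 16

16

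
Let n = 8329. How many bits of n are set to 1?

8329 = 10000010001001
Count the 1s: 1 + 1 + 1 + 1 = 4

4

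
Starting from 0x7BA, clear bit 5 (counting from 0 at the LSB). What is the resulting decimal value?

x = 011110111010
bit 5 is currently 1; clear it via x & ~(1 << 5) = x & ~32
→ 011110011010 = 1946

1946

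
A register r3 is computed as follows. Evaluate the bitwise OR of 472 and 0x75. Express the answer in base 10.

472 = 111011000
0x75 = 001110101
 OR → 111111101 = 509

509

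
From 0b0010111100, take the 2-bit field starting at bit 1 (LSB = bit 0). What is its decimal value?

v = 0010111100
Shift right by 1: 001011110
Mask low 2 bits: 10 = 2

2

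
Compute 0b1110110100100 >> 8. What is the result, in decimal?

29

x = 1110110100100
shift right by 8 → 0000000011101 = 29
(equivalently, floor(7588 / 256))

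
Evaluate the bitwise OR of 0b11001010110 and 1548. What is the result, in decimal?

a = 11001010110
1548 = 11000001100
 OR → 11001011110 = 1630

1630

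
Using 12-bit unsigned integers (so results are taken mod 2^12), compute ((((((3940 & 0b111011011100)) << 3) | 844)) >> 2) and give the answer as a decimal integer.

3940 = 111101100100
0b111011011100 = 111011011100
→ & → 111001000100 = 3652
→ << 3 (mod 2^12) → 001000100000 = 544
844 = 001101001100
→ | → 001101101100 = 876
→ >> 2 → 000011011011 = 219

219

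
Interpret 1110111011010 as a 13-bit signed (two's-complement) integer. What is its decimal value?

-550

pattern = 1110111011010 (MSB is 1 ⇒ negative)
Invert: 0001000100101, add 1 → 0001000100110 = 550, so the value is -550.
(Equivalently: 7642 - 2^13 = 7642 - 8192 = -550.)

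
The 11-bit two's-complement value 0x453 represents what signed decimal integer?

-941

pattern = 10001010011 (MSB is 1 ⇒ negative)
Invert: 01110101100, add 1 → 01110101101 = 941, so the value is -941.
(Equivalently: 1107 - 2^11 = 1107 - 2048 = -941.)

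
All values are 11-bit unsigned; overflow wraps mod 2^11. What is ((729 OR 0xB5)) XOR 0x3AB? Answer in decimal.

729 = 01011011001
0xB5 = 00010110101
→ OR → 01011111101 = 765
0x3AB = 01110101011
→ XOR → 00101010110 = 342

342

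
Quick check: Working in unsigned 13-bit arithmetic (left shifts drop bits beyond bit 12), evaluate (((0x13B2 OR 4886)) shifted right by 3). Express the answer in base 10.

630

0x13B2 = 1001110110010
4886 = 1001100010110
→ OR → 1001110110110 = 5046
→ shifted right by 3 → 0001001110110 = 630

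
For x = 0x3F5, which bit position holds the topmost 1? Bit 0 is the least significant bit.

0x3F5 = 1111110101
The topmost 1 is at position 9 (since 2^9 = 512 ≤ 1013 < 1024).

9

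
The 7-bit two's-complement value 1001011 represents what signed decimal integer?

pattern = 1001011 (MSB is 1 ⇒ negative)
Invert: 0110100, add 1 → 0110101 = 53, so the value is -53.
(Equivalently: 75 - 2^7 = 75 - 128 = -53.)

-53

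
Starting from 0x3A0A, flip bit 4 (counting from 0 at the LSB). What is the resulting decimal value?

14874

x = 11101000001010
bit 4 is currently 0; toggle it via x ^ (1 << 4) = x ^ 16
→ 11101000011010 = 14874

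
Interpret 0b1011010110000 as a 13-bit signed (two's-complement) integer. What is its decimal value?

pattern = 1011010110000 (MSB is 1 ⇒ negative)
Invert: 0100101001111, add 1 → 0100101010000 = 2384, so the value is -2384.
(Equivalently: 5808 - 2^13 = 5808 - 8192 = -2384.)

-2384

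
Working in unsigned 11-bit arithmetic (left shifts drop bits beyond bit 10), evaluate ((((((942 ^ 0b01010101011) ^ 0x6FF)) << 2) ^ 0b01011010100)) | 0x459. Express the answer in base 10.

1405

942 = 01110101110
0b01010101011 = 01010101011
→ ^ → 00100000101 = 261
0x6FF = 11011111111
→ ^ → 11111111010 = 2042
→ << 2 (mod 2^11) → 11111101000 = 2024
0b01011010100 = 01011010100
→ ^ → 10100111100 = 1340
0x459 = 10001011001
→ | → 10101111101 = 1405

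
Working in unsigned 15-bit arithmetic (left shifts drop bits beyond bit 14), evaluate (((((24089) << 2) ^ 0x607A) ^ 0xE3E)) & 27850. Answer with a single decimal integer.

24089 = 101111000011001
→ << 2 (mod 2^15) → 111100001100100 = 30820
0x607A = 110000001111010
→ ^ → 001100000011110 = 6174
0xE3E = 000111000111110
→ ^ → 001011000100000 = 5664
27850 = 110110011001010
→ & → 000010000000000 = 1024

1024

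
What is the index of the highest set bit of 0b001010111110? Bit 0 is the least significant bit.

9

0b001010111110 = 1010111110
The topmost 1 is at position 9 (since 2^9 = 512 ≤ 702 < 1024).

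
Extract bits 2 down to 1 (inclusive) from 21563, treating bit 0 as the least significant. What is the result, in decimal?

1

v = 101010000111011
Shift right by 1: 10101000011101
Mask low 2 bits: 01 = 1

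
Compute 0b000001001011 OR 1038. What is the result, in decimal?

1103

a = 00001001011
1038 = 10000001110
 OR → 10001001111 = 1103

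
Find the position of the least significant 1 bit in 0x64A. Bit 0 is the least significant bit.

1

0x64A = 11001001010
Trailing zeros: 1, so the lowest set bit is bit 1 (value 2).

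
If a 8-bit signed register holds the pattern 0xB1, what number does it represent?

-79

pattern = 10110001 (MSB is 1 ⇒ negative)
Invert: 01001110, add 1 → 01001111 = 79, so the value is -79.
(Equivalently: 177 - 2^8 = 177 - 256 = -79.)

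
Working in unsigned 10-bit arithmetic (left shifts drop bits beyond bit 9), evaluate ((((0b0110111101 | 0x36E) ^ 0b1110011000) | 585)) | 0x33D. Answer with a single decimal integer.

895

0b0110111101 = 0110111101
0x36E = 1101101110
→ | → 1111111111 = 1023
0b1110011000 = 1110011000
→ ^ → 0001100111 = 103
585 = 1001001001
→ | → 1001101111 = 623
0x33D = 1100111101
→ | → 1101111111 = 895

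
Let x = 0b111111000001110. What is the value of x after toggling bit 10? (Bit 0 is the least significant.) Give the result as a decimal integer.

31246

x = 111111000001110
bit 10 is currently 1; toggle it via x ^ (1 << 10) = x ^ 1024
→ 111101000001110 = 31246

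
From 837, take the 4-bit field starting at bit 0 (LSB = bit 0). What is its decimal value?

5

v = 01101000101
Shift right by 0: 01101000101
Mask low 4 bits: 0101 = 5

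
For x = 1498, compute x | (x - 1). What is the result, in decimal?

x = 10111011010 = 1498
x - 1 = 10111011001
OR    = 10111011011 = 1499
(x | (x - 1) sets all bits below the lowest set bit.)

1499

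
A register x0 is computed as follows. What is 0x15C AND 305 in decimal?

272

0x15C = 101011100
305 = 100110001
AND → 100010000 = 272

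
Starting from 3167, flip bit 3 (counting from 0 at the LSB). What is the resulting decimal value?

x = 0110001011111
bit 3 is currently 1; toggle it via x ^ (1 << 3) = x ^ 8
→ 0110001010111 = 3159

3159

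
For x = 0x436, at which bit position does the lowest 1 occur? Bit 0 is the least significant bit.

1

0x436 = 10000110110
Trailing zeros: 1, so the lowest set bit is bit 1 (value 2).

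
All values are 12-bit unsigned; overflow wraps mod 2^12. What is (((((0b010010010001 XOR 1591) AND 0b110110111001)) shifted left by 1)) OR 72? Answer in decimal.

328

0b010010010001 = 010010010001
1591 = 011000110111
→ XOR → 001010100110 = 678
0b110110111001 = 110110111001
→ AND → 000010100000 = 160
→ shifted left by 1 (mod 2^12) → 000101000000 = 320
72 = 000001001000
→ OR → 000101001000 = 328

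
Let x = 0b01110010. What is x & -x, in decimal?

2

x = 1110010 = 114
-x (two's complement) = …0001110
AND   = 0000010 = 2
(x & -x isolates the lowest set bit of x.)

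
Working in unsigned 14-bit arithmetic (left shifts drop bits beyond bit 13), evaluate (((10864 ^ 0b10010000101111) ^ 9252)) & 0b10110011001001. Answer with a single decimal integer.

10864 = 10101001110000
0b10010000101111 = 10010000101111
→ ^ → 00111001011111 = 3679
9252 = 10010000100100
→ ^ → 10101001111011 = 10875
0b10110011001001 = 10110011001001
→ & → 10100001001001 = 10313

10313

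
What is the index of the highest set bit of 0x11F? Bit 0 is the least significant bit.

0x11F = 100011111
The topmost 1 is at position 8 (since 2^8 = 256 ≤ 287 < 512).

8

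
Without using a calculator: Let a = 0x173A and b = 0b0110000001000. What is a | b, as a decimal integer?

0x173A = 1011100111010
b = 0110000001000
 OR → 1111100111010 = 7994

7994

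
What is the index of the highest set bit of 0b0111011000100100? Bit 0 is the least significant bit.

0b0111011000100100 = 111011000100100
The topmost 1 is at position 14 (since 2^14 = 16384 ≤ 30244 < 32768).

14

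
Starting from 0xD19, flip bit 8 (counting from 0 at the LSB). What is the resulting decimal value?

x = 110100011001
bit 8 is currently 1; toggle it via x ^ (1 << 8) = x ^ 256
→ 110000011001 = 3097

3097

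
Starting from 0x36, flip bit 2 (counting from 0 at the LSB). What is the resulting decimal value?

x = 0000110110
bit 2 is currently 1; toggle it via x ^ (1 << 2) = x ^ 4
→ 0000110010 = 50

50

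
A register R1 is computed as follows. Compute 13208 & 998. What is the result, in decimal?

896

13208 = 11001110011000
998 = 00001111100110
AND → 00001110000000 = 896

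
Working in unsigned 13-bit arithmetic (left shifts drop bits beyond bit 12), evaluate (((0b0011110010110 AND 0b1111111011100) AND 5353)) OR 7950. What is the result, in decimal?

8078

0b0011110010110 = 0011110010110
0b1111111011100 = 1111111011100
→ AND → 0011110010100 = 1940
5353 = 1010011101001
→ AND → 0010010000000 = 1152
7950 = 1111100001110
→ OR → 1111110001110 = 8078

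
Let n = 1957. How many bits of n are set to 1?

1957 = 11110100101
Count the 1s: 1 + 1 + 1 + 1 + 1 + 1 + 1 = 7

7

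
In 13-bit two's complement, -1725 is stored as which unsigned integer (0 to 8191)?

6467

1725 in 13 bits: 0011010111101
Invert: 1100101000010
Add 1:  1100101000011 = 6467
(Check: 2^13 - 1725 = 8192 - 1725 = 6467.)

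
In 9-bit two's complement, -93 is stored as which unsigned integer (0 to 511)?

93 in 9 bits: 001011101
Invert: 110100010
Add 1:  110100011 = 419
(Check: 2^9 - 93 = 512 - 93 = 419.)

419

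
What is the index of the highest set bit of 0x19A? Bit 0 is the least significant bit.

0x19A = 110011010
The topmost 1 is at position 8 (since 2^8 = 256 ≤ 410 < 512).

8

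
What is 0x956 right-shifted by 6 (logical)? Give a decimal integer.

37

0x956 = 100101010110
shift right by 6 → 000000100101 = 37
(equivalently, floor(2390 / 64))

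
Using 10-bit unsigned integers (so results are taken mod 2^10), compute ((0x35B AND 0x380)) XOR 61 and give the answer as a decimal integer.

0x35B = 1101011011
0x380 = 1110000000
→ AND → 1100000000 = 768
61 = 0000111101
→ XOR → 1100111101 = 829

829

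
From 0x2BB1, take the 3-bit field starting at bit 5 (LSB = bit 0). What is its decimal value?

5

v = 10101110110001
Shift right by 5: 101011101
Mask low 3 bits: 101 = 5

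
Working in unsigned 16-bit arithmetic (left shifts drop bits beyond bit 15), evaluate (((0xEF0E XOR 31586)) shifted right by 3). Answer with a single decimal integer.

4749

0xEF0E = 1110111100001110
31586 = 0111101101100010
→ XOR → 1001010001101100 = 37996
→ shifted right by 3 → 0001001010001101 = 4749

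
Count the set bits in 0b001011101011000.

n = 1011101011000
Count the 1s: 1 + 1 + 1 + 1 + 1 + 1 + 1 = 7

7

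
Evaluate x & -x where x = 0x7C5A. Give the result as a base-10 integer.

2

x = 111110001011010 = 31834
-x (two's complement) = …000001110100110
AND   = 000000000000010 = 2
(x & -x isolates the lowest set bit of x.)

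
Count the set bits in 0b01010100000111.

n = 1010100000111
Count the 1s: 1 + 1 + 1 + 1 + 1 + 1 = 6

6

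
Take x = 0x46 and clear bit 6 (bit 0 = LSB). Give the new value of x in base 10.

6

x = 001000110
bit 6 is currently 1; clear it via x & ~(1 << 6) = x & ~64
→ 000000110 = 6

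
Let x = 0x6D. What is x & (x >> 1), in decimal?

36

x = 1101101 = 109
x>>1 = 0110110
AND  = 0100100 = 36
(x & (x >> 1) has a 1 wherever x has two consecutive 1 bits.)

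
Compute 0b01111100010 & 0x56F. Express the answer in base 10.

354

a = 01111100010
0x56F = 10101101111
AND → 00101100010 = 354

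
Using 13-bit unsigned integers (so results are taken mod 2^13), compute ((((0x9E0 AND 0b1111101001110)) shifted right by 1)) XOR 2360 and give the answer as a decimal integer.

3480

0x9E0 = 0100111100000
0b1111101001110 = 1111101001110
→ AND → 0100101000000 = 2368
→ shifted right by 1 → 0010010100000 = 1184
2360 = 0100100111000
→ XOR → 0110110011000 = 3480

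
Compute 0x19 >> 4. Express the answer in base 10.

1

0x19 = 11001
shift right by 4 → 00001 = 1
(equivalently, floor(25 / 16))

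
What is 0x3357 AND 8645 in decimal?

8517

0x3357 = 11001101010111
8645 = 10000111000101
AND → 10000101000101 = 8517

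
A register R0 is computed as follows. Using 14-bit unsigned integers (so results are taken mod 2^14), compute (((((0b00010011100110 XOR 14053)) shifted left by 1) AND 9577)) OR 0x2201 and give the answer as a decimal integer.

0b00010011100110 = 00010011100110
14053 = 11011011100101
→ XOR → 11001000000011 = 12803
→ shifted left by 1 (mod 2^14) → 10010000000110 = 9222
9577 = 10010101101001
→ AND → 10010000000000 = 9216
0x2201 = 10001000000001
→ OR → 10011000000001 = 9729

9729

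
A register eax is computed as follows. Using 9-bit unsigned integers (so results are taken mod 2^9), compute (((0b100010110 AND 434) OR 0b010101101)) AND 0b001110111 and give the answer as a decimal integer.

55

0b100010110 = 100010110
434 = 110110010
→ AND → 100010010 = 274
0b010101101 = 010101101
→ OR → 110111111 = 447
0b001110111 = 001110111
→ AND → 000110111 = 55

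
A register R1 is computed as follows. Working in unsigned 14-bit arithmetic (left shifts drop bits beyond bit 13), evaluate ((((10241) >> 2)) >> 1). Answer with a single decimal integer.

10241 = 10100000000001
→ >> 2 → 00101000000000 = 2560
→ >> 1 → 00010100000000 = 1280

1280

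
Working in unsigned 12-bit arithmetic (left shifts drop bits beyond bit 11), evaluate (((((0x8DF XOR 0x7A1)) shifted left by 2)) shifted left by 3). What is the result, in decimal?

4032

0x8DF = 100011011111
0x7A1 = 011110100001
→ XOR → 111101111110 = 3966
→ shifted left by 2 (mod 2^12) → 110111111000 = 3576
→ shifted left by 3 (mod 2^12) → 111111000000 = 4032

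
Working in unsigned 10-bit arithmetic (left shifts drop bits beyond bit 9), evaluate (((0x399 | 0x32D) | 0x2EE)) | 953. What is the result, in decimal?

0x399 = 1110011001
0x32D = 1100101101
→ | → 1110111101 = 957
0x2EE = 1011101110
→ | → 1111111111 = 1023
953 = 1110111001
→ | → 1111111111 = 1023

1023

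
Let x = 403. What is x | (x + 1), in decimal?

x = 110010011 = 403
x + 1 = 110010100
OR    = 110010111 = 407
(x | (x + 1) sets the lowest cleared bit.)

407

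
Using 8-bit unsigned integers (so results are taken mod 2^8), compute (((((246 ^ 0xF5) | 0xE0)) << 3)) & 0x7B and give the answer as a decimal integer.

246 = 11110110
0xF5 = 11110101
→ ^ → 00000011 = 3
0xE0 = 11100000
→ | → 11100011 = 227
→ << 3 (mod 2^8) → 00011000 = 24
0x7B = 01111011
→ & → 00011000 = 24

24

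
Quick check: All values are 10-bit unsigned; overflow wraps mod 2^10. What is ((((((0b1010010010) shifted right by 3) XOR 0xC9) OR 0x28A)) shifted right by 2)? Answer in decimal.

0b1010010010 = 1010010010
→ shifted right by 3 → 0001010010 = 82
0xC9 = 0011001001
→ XOR → 0010011011 = 155
0x28A = 1010001010
→ OR → 1010011011 = 667
→ shifted right by 2 → 0010100110 = 166

166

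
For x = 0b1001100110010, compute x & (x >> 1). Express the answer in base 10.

272

x = 1001100110010 = 4914
x>>1 = 0100110011001
AND  = 0000100010000 = 272
(x & (x >> 1) has a 1 wherever x has two consecutive 1 bits.)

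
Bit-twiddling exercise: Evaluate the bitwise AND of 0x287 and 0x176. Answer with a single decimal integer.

6

0x287 = 1010000111
0x176 = 0101110110
AND → 0000000110 = 6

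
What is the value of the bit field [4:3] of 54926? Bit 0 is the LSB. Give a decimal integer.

v = 1101011010001110
Shift right by 3: 1101011010001
Mask low 2 bits: 01 = 1

1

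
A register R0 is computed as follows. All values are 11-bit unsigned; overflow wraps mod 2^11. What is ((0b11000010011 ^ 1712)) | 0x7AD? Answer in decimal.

0b11000010011 = 11000010011
1712 = 11010110000
→ ^ → 00010100011 = 163
0x7AD = 11110101101
→ | → 11110101111 = 1967

1967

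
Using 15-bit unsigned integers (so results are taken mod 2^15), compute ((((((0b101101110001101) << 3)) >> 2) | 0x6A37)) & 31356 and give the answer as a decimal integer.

0b101101110001101 = 101101110001101
→ << 3 (mod 2^15) → 101110001101000 = 23656
→ >> 2 → 001011100011010 = 5914
0x6A37 = 110101000110111
→ | → 111111100111111 = 32575
31356 = 111101001111100
→ & → 111101000111100 = 31292

31292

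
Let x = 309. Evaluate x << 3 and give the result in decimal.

309 = 000100110101
shift left by 3 → 100110101000 = 2472
(equivalently, 309 × 2^3 = 309 × 8)

2472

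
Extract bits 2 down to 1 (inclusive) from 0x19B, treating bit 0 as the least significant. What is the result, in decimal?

1

v = 110011011
Shift right by 1: 11001101
Mask low 2 bits: 01 = 1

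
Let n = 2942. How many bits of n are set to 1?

2942 = 101101111110
Count the 1s: 1 + 1 + 1 + 1 + 1 + 1 + 1 + 1 + 1 = 9

9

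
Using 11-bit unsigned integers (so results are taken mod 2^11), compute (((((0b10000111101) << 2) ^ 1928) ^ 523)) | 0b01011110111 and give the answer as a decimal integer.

0b10000111101 = 10000111101
→ << 2 (mod 2^11) → 00011110100 = 244
1928 = 11110001000
→ ^ → 11101111100 = 1916
523 = 01000001011
→ ^ → 10101110111 = 1399
0b01011110111 = 01011110111
→ | → 11111110111 = 2039

2039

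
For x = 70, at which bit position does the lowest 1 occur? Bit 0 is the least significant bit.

70 = 1000110
Trailing zeros: 1, so the lowest set bit is bit 1 (value 2).

1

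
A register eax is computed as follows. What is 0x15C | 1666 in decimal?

0x15C = 00101011100
1666 = 11010000010
 OR → 11111011110 = 2014

2014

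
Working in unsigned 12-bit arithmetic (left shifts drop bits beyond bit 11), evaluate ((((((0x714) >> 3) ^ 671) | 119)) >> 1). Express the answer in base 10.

0x714 = 011100010100
→ >> 3 → 000011100010 = 226
671 = 001010011111
→ ^ → 001001111101 = 637
119 = 000001110111
→ | → 001001111111 = 639
→ >> 1 → 000100111111 = 319

319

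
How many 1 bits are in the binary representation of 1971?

1971 = 11110110011
Count the 1s: 1 + 1 + 1 + 1 + 1 + 1 + 1 + 1 = 8

8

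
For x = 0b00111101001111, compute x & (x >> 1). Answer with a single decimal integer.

x = 111101001111 = 3919
x>>1 = 011110100111
AND  = 011100000111 = 1799
(x & (x >> 1) has a 1 wherever x has two consecutive 1 bits.)

1799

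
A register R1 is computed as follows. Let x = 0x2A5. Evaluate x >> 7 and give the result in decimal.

5

0x2A5 = 1010100101
shift right by 7 → 0000000101 = 5
(equivalently, floor(677 / 128))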